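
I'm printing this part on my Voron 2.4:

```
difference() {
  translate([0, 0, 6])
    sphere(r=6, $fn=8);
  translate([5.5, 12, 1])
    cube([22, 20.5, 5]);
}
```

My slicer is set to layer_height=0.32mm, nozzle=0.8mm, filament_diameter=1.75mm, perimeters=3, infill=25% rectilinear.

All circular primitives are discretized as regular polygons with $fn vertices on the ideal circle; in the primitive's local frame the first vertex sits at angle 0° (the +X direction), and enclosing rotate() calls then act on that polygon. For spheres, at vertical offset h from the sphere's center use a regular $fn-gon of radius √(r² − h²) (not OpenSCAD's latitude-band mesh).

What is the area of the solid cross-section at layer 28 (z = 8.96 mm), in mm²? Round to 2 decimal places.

At z = 8.96 mm: the sphere: section is a regular 8-gon, circumradius = √(r²−h²) = √(6²−2.96²) = 5.219 (area = (8/2)·5.219²·sin(360°/8) = 77.04 mm²); the cube at (5.5, 12) is absent (z outside [1, 6]); Subtracting the remaining from the first: none of the subtracted shapes is present at this height, so the r=6 sphere is unchanged — area = 77.04 mm². Overall, the cross-section is a single solid region. Net area = 77.04 mm².

77.04 mm²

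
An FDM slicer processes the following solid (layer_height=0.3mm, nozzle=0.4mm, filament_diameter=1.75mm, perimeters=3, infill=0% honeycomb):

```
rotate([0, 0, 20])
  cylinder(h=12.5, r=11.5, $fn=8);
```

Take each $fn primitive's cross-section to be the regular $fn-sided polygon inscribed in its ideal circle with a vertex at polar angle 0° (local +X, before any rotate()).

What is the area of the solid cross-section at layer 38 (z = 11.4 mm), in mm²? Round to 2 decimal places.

374.06 mm²

At z = 11.4 mm: the r=11.5 cylinder contributes a regular 8-gon of circumradius 11.5 (area = (8/2)·11.500²·sin(360°/8) = 374.06 mm²); (rotated 20° about Z; rotation is an isometry so areas/perimeters/island counts are preserved). Overall, the cross-section is a single solid region. Net area = 374.06 mm².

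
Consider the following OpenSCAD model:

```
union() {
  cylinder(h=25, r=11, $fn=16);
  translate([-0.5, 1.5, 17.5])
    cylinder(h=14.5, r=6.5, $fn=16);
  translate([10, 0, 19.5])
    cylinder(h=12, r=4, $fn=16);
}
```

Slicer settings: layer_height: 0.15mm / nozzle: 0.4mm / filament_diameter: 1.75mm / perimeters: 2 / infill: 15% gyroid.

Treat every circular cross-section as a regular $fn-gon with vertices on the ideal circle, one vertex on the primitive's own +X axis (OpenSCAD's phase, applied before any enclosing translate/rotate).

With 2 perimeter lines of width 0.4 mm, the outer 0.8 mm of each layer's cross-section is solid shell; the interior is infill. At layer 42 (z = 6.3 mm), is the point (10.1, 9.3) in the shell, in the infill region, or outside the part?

outside

At z = 6.3 mm: the cylinder: section is a regular 16-gon, circumradius r=11; the cylinder at (-0.5, 1.5) does not reach this height (z outside [17.5, 32]); the cylinder at (10, 0) is not intersected at this z (z outside [19.5, 31.5]); Merging all regions: only the r=11 cylinder is present, so the union is just that shape — 1 connected region. Overall, the cross-section is a single solid region. The nearest boundary edge runs (10.16, 4.21)→(7.78, 7.78); distance from the point to it = 2.78 mm. The point is not inside any of the regions above, so it lies outside the cross-section (2.78 mm from the nearest boundary).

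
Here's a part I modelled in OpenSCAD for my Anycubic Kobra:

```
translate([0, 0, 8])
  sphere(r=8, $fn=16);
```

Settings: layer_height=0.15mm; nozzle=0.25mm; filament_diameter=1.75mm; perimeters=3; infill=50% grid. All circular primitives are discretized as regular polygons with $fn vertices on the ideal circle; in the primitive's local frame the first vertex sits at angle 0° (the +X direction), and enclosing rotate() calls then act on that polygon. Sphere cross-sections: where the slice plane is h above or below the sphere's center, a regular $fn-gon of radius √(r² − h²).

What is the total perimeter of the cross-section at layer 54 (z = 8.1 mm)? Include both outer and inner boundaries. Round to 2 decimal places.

At z = 8.1 mm: the sphere: section is a regular 16-gon, circumradius = √(r²−h²) = √(8²−0.1²) = 7.999 (perimeter = 2·16·7.999·sin(180°/16) = 49.94 mm). Overall, the cross-section is a single solid region. Total boundary length (outer) = 49.94 mm.

49.94 mm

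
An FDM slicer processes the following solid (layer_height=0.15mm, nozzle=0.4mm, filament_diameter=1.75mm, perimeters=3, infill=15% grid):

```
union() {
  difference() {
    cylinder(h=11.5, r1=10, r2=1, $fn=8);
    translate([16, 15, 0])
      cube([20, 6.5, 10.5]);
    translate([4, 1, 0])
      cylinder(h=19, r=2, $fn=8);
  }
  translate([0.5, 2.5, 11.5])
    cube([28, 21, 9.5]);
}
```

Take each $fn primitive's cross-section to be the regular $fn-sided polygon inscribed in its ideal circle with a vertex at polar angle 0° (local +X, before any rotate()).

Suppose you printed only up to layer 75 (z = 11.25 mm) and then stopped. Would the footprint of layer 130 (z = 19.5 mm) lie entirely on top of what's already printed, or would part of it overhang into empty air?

part overhangs

Compare the two slices. At z = 11.25: the cone: at t=0.978 of its height the radius interpolates to r₁+(r₂−r₁)t = 1.196, giving a regular 8-gon of that circumradius (area = (8/2)·1.196²·sin(360°/8) = 4.04 mm²); the cube at (16, 15) is not intersected at this z (z outside [0, 10.5]); the r=2 cylinder at (4, 1) gives a regular 8-gon of circumradius 2 (constant along its height) (area = (8/2)·2.000²·sin(360°/8) = 11.31 mm²); Taking the first minus the rest: starting from the cone (4.04 mm²), the r=2 cylinder at (4, 1) misses the remaining region (no effect) — area = 4.04 mm²; the cube at (0.5, 2.5) is absent (z outside [11.5, 21]); Taking the union: only that combined region is present, so the union is just that shape — area = 4.04 mm². At z = 19.5: the cone is not intersected at this z (z outside [0, 11.5]); the cube at (16, 15) is absent (z outside [0, 10.5]); the cylinder at (4, 1) is absent (z outside [0, 19]); Taking the first minus the rest: the first operand is absent here, so nothing remains; the 28×21 cube at (0.5, 2.5) contributes its full rectangle (area 588.00 mm²); Merging all regions: only the 28×21 cube at (0.5, 2.5) is present, so the union is just that shape — area = 588.00 mm². Checking containment: at z = 19.5 the cross-section extends beyond the z = 11.25 cross-section by about 588.00 mm².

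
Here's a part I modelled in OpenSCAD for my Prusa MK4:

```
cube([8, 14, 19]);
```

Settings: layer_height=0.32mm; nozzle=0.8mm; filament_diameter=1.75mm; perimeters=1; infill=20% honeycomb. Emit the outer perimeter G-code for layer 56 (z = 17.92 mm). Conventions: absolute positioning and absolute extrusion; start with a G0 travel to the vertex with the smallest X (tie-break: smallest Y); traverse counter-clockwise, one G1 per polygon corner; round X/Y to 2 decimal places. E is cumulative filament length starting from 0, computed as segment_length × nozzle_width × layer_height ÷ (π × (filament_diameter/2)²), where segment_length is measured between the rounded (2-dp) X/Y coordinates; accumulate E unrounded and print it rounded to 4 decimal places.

G0 X0.00 Y0.00 Z17.92
G1 X8.00 Y0.00 E0.8515
G1 X8.00 Y14.00 E2.3415
G1 X0.00 Y14.00 E3.1930
G1 X0.00 Y0.00 E4.6830

At z = 17.92 mm: the cube is present — its section is the full 8×14 rectangle. The outline is a single polygon with 4 vertices. Extrusion per mm of travel: 0.8 × 0.32 / (π × 0.875²) = 0.106432. Accumulating E over each segment gives final E = 4.6830.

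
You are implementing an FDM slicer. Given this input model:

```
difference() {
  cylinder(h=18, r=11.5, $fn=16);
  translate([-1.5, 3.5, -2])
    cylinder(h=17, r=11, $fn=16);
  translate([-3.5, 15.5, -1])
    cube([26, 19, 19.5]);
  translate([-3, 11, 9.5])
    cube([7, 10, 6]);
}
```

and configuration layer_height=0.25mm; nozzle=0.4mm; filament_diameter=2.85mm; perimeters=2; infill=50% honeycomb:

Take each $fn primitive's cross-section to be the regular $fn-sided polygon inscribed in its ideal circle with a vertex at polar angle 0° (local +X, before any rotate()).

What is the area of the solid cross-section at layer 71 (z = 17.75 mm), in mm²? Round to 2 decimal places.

At z = 17.75 mm: the r=11.5 cylinder gives a regular 16-gon of circumradius 11.5 (constant along its height) (area = (16/2)·11.500²·sin(360°/16) = 404.88 mm²); the cylinder at (-1.5, 3.5) does not reach this height (z outside [-2, 15]); the 26×19 cube at (-3.5, 15.5) contributes its full rectangle (area 494.00 mm²); the cube at (-3, 11) is absent (z outside [9.5, 15.5]); Taking the first minus the rest: starting from the r=11.5 cylinder (404.88 mm²), the 26×19 cube at (-3.5, 15.5) misses the remaining region (no effect) — area = 404.88 mm². Overall, the cross-section is a single solid region. Net area = 404.88 mm².

404.88 mm²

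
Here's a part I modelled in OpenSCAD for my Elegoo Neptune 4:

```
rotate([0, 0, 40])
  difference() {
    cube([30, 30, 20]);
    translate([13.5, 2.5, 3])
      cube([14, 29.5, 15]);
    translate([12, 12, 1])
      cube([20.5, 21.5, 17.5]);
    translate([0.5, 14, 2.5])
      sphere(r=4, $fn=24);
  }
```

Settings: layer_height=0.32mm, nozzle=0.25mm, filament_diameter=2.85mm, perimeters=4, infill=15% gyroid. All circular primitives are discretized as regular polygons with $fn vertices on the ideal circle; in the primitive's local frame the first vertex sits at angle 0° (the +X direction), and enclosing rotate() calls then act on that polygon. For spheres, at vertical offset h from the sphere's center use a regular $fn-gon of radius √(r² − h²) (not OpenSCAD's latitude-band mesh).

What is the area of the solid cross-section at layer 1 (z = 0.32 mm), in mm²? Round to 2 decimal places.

At z = 0.32 mm: the cube (footprint 30×30) is included at this height (area 900.00 mm²); the cube at (13.5, 2.5) is absent (z outside [3, 18]); the cube at (12, 12) is absent (z outside [1, 18.5]); the r=4 sphere at (0.5, 14) slices to a regular 24-gon of circumradius 3.354 (√(r²−h²) with h=2.18 from center) (area = (24/2)·3.354²·sin(360°/24) = 34.93 mm²); After the difference (first − rest): starting from the 30×30 cube (900.00 mm²), the r=4 sphere at (0.5, 14) partially overlaps it — only the 20.79 mm² overlap (of its 34.93 mm²) is removed, clipping the outline — area = 879.21 mm²; (rotated 40° about Z; rotation is an isometry so areas/perimeters/island counts are preserved). Overall, the cross-section is a single solid region. Net area = 879.21 mm².

879.21 mm²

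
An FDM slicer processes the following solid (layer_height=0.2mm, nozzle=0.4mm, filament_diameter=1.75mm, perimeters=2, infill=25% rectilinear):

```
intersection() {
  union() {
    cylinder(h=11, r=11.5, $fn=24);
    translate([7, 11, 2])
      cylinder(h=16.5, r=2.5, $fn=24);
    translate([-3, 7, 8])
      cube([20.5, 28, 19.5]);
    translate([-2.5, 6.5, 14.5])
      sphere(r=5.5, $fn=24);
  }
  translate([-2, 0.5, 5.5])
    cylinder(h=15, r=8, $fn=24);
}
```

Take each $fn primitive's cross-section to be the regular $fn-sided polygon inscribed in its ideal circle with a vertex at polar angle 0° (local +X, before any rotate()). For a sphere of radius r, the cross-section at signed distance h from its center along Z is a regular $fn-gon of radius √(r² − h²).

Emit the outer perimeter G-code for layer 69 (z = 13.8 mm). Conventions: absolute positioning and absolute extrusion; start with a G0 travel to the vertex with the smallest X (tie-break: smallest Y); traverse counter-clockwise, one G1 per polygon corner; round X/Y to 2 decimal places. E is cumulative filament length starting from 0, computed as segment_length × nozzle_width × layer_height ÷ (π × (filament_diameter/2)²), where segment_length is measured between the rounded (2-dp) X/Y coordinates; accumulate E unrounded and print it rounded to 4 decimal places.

At z = 13.8 mm: the cylinder does not reach this height (z outside [0, 11]); the r=2.5 cylinder at (7, 11) gives a regular 24-gon of circumradius 2.5 (constant along its height); the cube at (-3, 7) is present — its section is the full 20.5×28 rectangle; the r=5.5 sphere at (-2.5, 6.5) slices to a regular 24-gon of circumradius 5.455 (√(r²−h²) with h=0.7 from center); Merging all regions: the regions partially overlap (shared area 42.27 mm²), so overlapping operands fuse into one piece — 1 connected region; the r=8 cylinder at (-2, 0.5) contributes a regular 24-gon of circumradius 8; Taking the intersection: the r=8 cylinder at (-2, 0.5) partially overlaps that combined region; clipping to the common part keeps 59.94 mm² — 1 connected region. The outline is a single polygon with 20 vertices. Extrusion per mm of travel: 0.4 × 0.2 / (π × 0.875²) = 0.033260. Accumulating E over each segment gives final E = 0.9529.

G0 X-7.87 Y5.88 Z13.80
G1 X-7.77 Y5.09 E0.0265
G1 X-7.22 Y3.77 E0.0740
G1 X-6.36 Y2.64 E0.1213
G1 X-5.23 Y1.78 E0.1685
G1 X-3.91 Y1.23 E0.2161
G1 X-2.50 Y1.04 E0.2634
G1 X-1.09 Y1.23 E0.3107
G1 X0.23 Y1.78 E0.3583
G1 X1.36 Y2.64 E0.4055
G1 X2.22 Y3.77 E0.4527
G1 X2.77 Y5.09 E0.5003
G1 X2.96 Y6.50 E0.5476
G1 X2.93 Y6.72 E0.5550
G1 X2.00 Y7.43 E0.5939
G1 X0.07 Y8.23 E0.6634
G1 X-2.00 Y8.50 E0.7328
G1 X-4.07 Y8.23 E0.8023
G1 X-6.00 Y7.43 E0.8718
G1 X-7.66 Y6.16 E0.9413
G1 X-7.87 Y5.88 E0.9529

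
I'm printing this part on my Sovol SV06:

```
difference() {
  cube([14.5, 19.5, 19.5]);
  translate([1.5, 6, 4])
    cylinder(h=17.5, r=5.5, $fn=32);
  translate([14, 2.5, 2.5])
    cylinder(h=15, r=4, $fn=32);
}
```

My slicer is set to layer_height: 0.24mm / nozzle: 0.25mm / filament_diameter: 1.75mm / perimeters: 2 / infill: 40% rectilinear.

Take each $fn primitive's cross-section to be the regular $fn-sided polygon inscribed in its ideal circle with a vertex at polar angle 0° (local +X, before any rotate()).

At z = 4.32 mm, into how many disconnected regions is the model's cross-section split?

At z = 4.32 mm: the 14.5×19.5 cube contributes its full rectangle; the cylinder at (1.5, 6): section is a regular 32-gon, circumradius r=5.5; the r=4 cylinder at (14, 2.5) contributes a regular 32-gon of circumradius 4; Subtracting the remaining from the first: starting from the 14.5×19.5 cube, the r=5.5 cylinder at (1.5, 6) partially overlaps it — only the 63.45 mm² overlap (of its 94.42 mm²) is removed, clipping the outline; the r=4 cylinder at (14, 2.5) partially overlaps it — only the 24.99 mm² overlap (of its 49.94 mm²) is removed, clipping the outline — 1 connected region. The result has 1 disconnected region.

1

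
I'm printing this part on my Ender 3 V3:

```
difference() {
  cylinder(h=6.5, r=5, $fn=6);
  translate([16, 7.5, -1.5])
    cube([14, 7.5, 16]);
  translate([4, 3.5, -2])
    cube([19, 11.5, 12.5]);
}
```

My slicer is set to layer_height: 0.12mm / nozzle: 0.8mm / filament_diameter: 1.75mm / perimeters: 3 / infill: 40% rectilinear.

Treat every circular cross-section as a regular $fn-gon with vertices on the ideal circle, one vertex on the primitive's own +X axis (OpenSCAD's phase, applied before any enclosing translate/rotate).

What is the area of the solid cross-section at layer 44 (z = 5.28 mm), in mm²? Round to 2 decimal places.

At z = 5.28 mm: the r=5 cylinder gives a regular 6-gon of circumradius 5 (constant along its height) (area = (6/2)·5.000²·sin(360°/6) = 64.95 mm²); the cube at (16, 7.5) is present — its section is the full 14×7.5 rectangle (area 105.00 mm²); the 19×11.5 cube at (4, 3.5) contributes its full rectangle (area 218.50 mm²); After the difference (first − rest): starting from the r=5 cylinder (64.95 mm²), the 14×7.5 cube at (16, 7.5) misses the remaining region (no effect); the 19×11.5 cube at (4, 3.5) misses the remaining region (no effect) — area = 64.95 mm². Overall, the cross-section is a single solid region. Net area = 64.95 mm².

64.95 mm²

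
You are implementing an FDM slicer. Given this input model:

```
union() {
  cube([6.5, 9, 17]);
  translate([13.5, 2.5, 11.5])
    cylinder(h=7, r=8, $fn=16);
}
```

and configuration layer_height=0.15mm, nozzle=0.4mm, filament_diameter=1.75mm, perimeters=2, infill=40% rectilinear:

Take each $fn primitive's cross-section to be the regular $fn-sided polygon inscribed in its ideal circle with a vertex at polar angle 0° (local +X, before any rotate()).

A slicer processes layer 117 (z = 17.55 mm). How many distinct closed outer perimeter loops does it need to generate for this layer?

At z = 17.55 mm: the cube does not reach this height (z outside [0, 17]); the r=8 cylinder at (13.5, 2.5) contributes a regular 16-gon of circumradius 8; Taking the union: only the r=8 cylinder at (13.5, 2.5) is present, so the union is just that shape — 1 connected region. The result has 1 disconnected region.

1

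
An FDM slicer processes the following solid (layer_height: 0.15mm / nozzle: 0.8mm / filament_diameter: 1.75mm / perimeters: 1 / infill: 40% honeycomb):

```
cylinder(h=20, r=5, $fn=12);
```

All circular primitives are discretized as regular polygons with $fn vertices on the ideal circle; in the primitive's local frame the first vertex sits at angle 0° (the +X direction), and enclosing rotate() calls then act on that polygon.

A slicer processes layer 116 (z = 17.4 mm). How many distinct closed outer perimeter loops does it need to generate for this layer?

1

At z = 17.4 mm: the r=5 cylinder gives a regular 12-gon of circumradius 5 (constant along its height). The result has 1 disconnected region.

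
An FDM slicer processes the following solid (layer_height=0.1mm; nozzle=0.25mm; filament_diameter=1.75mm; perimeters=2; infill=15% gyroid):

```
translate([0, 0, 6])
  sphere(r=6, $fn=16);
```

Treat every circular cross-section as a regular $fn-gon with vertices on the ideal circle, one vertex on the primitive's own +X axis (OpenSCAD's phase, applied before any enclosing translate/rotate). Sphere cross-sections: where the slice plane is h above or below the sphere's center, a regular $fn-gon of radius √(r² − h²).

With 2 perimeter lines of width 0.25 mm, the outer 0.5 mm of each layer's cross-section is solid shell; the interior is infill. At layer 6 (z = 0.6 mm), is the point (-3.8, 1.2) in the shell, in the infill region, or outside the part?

At z = 0.6 mm: the sphere: section is a regular 16-gon, circumradius = √(r²−h²) = √(6²−5.4²) = 2.615. Overall, the cross-section is a single solid region. The nearest boundary edge runs (-2.42, 1.00)→(-2.62, 0.00); distance from the point to it = 1.40 mm. The point is not inside any of the regions above, so it lies outside the cross-section (1.40 mm from the nearest boundary).

outside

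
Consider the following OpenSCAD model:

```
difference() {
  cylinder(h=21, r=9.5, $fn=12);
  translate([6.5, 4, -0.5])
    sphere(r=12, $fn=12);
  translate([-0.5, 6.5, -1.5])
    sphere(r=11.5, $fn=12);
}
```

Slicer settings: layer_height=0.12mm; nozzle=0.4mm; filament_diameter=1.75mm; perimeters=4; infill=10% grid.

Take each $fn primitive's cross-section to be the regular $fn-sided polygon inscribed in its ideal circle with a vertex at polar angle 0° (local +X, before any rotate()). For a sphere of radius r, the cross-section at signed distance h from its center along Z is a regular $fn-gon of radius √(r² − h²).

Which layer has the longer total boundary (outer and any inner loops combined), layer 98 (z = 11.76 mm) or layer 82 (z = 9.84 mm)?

layer 82 (z = 9.84 mm)

Layer 98 (z = 11.76): the r=9.5 cylinder gives a regular 12-gon of circumradius 9.5 (constant along its height) (perimeter = 2·12·9.500·sin(180°/12) = 59.01 mm); the sphere at (6.5, 4) is absent (|z−center|=12.260 > r=12); the sphere at (-0.5, 6.5) is absent (|z−center|=13.260 > r=11.5); Taking the first minus the rest: none of the subtracted shapes is present at this height, so the r=9.5 cylinder is unchanged — boundary = 59.01 mm. So its perimeter = 59.01 mm. Layer 82 (z = 9.84): the r=9.5 cylinder contributes a regular 12-gon of circumradius 9.5 (perimeter = 2·12·9.500·sin(180°/12) = 59.01 mm); the r=12 sphere at (6.5, 4) contributes a regular 12-gon of circumradius √(12²−10.34²) = 6.090 (perimeter = 2·12·6.090·sin(180°/12) = 37.83 mm); the sphere at (-0.5, 6.5): section is a regular 12-gon, circumradius = √(r²−h²) = √(11.5²−11.34²) = 1.912 (perimeter = 2·12·1.912·sin(180°/12) = 11.87 mm); Subtracting the remaining from the first: starting from the r=9.5 cylinder, the r=12 sphere at (6.5, 4) partially overlaps it — only the 67.24 mm² overlap (of its 111.25 mm²) is removed, clipping the outline; the r=11.5 sphere at (-0.5, 6.5) partially overlaps it — only the 10.47 mm² overlap (of its 10.96 mm²) is removed, clipping the outline — boundary = 71.11 mm. So its perimeter = 71.11 mm. Layer 82 is larger (71.11 vs 59.01 mm).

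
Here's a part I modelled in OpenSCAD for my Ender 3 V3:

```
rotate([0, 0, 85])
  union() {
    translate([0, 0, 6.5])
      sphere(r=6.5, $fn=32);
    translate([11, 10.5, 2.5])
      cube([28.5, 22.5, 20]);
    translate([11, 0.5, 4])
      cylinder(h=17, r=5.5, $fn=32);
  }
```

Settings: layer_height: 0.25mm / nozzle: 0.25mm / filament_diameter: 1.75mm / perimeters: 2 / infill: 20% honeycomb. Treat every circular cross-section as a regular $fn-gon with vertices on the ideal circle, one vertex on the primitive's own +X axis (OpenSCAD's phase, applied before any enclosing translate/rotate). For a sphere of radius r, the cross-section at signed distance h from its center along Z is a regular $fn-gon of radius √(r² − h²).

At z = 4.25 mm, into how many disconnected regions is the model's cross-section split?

At z = 4.25 mm: the r=6.5 sphere slices to a regular 32-gon of circumradius 6.098 (√(r²−h²) with h=2.25 from center); the cube at (11, 10.5) is present — its section is the full 28.5×22.5 rectangle; the r=5.5 cylinder at (11, 0.5) contributes a regular 32-gon of circumradius 5.5; Merging all regions: the regions partially overlap (shared area 1.29 mm²), so overlapping operands fuse into one piece — 2 connected regions; (rotated 85° about Z; rotation is an isometry so areas/perimeters/island counts are preserved). The result has 2 disconnected regions.

2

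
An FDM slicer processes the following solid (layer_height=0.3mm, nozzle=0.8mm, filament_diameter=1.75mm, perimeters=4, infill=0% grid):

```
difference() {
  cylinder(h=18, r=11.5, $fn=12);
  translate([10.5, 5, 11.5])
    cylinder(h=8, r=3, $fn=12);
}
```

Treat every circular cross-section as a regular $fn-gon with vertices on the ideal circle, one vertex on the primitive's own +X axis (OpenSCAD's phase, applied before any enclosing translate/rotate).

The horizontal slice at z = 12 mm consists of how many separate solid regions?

1

At z = 12 mm: the r=11.5 cylinder gives a regular 12-gon of circumradius 11.5 (constant along its height); the cylinder at (10.5, 5): section is a regular 12-gon, circumradius r=3; Taking the first minus the rest: starting from the r=11.5 cylinder, the r=3 cylinder at (10.5, 5) partially overlaps it — only the 10.52 mm² overlap (of its 27.00 mm²) is removed, clipping the outline — 1 connected region. The result has 1 disconnected region.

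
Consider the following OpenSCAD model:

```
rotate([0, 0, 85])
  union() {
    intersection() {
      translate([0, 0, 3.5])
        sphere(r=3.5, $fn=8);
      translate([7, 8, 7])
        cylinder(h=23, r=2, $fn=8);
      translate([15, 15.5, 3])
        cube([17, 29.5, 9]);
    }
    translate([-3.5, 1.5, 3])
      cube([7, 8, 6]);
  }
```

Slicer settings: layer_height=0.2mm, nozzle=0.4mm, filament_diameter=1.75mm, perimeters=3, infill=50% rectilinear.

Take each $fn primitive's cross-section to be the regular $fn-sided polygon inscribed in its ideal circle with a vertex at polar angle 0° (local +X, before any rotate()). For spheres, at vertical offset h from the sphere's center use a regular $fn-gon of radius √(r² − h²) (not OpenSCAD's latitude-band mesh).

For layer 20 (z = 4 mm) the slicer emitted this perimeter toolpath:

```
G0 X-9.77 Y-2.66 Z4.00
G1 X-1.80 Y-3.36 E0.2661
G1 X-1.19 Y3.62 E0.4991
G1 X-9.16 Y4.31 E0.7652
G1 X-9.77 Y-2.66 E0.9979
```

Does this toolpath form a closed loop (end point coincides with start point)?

Start point (G0): (-9.77, -2.66). End point (last G1): the path returns to the start — closed.

yes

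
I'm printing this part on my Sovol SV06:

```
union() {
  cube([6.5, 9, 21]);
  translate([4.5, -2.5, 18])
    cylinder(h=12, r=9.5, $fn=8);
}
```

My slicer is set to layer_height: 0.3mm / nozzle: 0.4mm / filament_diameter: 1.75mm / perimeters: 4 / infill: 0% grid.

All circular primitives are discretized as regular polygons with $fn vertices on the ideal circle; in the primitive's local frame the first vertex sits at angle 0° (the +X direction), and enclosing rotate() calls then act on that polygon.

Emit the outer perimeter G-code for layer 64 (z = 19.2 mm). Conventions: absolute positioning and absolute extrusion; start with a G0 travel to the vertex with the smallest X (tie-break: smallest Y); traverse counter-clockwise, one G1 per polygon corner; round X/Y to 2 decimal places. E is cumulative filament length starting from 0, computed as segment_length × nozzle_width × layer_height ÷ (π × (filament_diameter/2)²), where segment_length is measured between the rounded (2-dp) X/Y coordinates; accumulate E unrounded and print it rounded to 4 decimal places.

At z = 19.2 mm: the 6.5×9 cube contributes its full rectangle; the r=9.5 cylinder at (4.5, -2.5) gives a regular 8-gon of circumradius 9.5 (constant along its height); Merging all regions: the regions partially overlap (shared area 40.48 mm²), so overlapping operands fuse into one piece — 1 connected region. The outline is a single polygon with 11 vertices. Extrusion per mm of travel: 0.4 × 0.3 / (π × 0.875²) = 0.049890. Accumulating E over each segment gives final E = 3.2096.

G0 X-5.00 Y-2.50 Z19.20
G1 X-2.22 Y-9.22 E0.3628
G1 X4.50 Y-12.00 E0.7256
G1 X11.22 Y-9.22 E1.0885
G1 X14.00 Y-2.50 E1.4513
G1 X11.22 Y4.22 E1.8141
G1 X6.50 Y6.17 E2.0689
G1 X6.50 Y9.00 E2.2101
G1 X0.00 Y9.00 E2.5344
G1 X0.00 Y5.14 E2.7269
G1 X-2.22 Y4.22 E2.8468
G1 X-5.00 Y-2.50 E3.2096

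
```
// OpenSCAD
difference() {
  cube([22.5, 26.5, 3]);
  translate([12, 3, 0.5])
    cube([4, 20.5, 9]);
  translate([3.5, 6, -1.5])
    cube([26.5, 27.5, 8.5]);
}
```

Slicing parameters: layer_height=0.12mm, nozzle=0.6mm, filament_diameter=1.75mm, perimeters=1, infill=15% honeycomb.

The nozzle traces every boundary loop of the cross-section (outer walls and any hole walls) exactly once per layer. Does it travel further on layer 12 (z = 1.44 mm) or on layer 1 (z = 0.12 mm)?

Layer 12 (z = 1.44): the cube (footprint 22.5×26.5) is included at this height (perimeter 98.00 mm); the cube at (12, 3) (footprint 4×20.5) is included at this height (perimeter 49.00 mm); the 26.5×27.5 cube at (3.5, 6) contributes its full rectangle (perimeter 108.00 mm); After the difference (first − rest): starting from the 22.5×26.5 cube, the 4×20.5 cube at (12, 3) lies wholly inside it (removes its full 82.00 mm² and its 49.00 mm outline becomes a hole wall); the 26.5×27.5 cube at (3.5, 6) partially overlaps it — only the 319.50 mm² overlap (of its 728.75 mm²) is removed, clipping the outline — boundary = 104.00 mm. So its perimeter = 104.00 mm. Layer 1 (z = 0.12): the 22.5×26.5 cube contributes its full rectangle (perimeter 98.00 mm); the cube at (12, 3) is not intersected at this z (z outside [0.5, 9.5]); the 26.5×27.5 cube at (3.5, 6) contributes its full rectangle (perimeter 108.00 mm); Taking the first minus the rest: starting from the 22.5×26.5 cube, the 26.5×27.5 cube at (3.5, 6) partially overlaps it — only the 389.50 mm² overlap (of its 728.75 mm²) is removed, clipping the outline — boundary = 98.00 mm. So its perimeter = 98.00 mm. Layer 12 is larger (104.00 vs 98.00 mm).

layer 12 (z = 1.44 mm)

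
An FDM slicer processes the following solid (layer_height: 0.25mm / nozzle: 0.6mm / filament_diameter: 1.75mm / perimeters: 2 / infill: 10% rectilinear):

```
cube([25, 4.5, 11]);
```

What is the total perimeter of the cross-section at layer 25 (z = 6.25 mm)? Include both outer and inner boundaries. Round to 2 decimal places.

59.00 mm

At z = 6.25 mm: the cube (footprint 25×4.5) is included at this height (perimeter 59.00 mm). Overall, the cross-section is a single solid region. Total boundary length (outer) = 59.00 mm.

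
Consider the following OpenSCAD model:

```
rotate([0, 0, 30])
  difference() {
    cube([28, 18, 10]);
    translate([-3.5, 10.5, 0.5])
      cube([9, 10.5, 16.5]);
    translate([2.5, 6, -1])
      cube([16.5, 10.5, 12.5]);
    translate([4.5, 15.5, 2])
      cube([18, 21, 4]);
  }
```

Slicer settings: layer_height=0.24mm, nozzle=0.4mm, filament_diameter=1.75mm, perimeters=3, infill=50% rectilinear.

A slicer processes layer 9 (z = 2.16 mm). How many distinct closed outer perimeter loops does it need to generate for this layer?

1

At z = 2.16 mm: the cube (footprint 28×18) is included at this height; the cube at (-3.5, 10.5) is present — its section is the full 9×10.5 rectangle; the cube at (2.5, 6) (footprint 16.5×10.5) is included at this height; the 18×21 cube at (4.5, 15.5) contributes its full rectangle; Subtracting the remaining from the first: starting from the 28×18 cube, the 9×10.5 cube at (-3.5, 10.5) partially overlaps it — only the 41.25 mm² overlap (of its 94.50 mm²) is removed, clipping the outline; the 16.5×10.5 cube at (2.5, 6) partially overlaps it — only the 155.25 mm² overlap (of its 173.25 mm²) is removed, clipping the outline; the 18×21 cube at (4.5, 15.5) partially overlaps it — only the 29.00 mm² overlap (of its 378.00 mm²) is removed, clipping the outline — 1 connected region; (rotated 30° about Z; rotation is an isometry so areas/perimeters/island counts are preserved). The result has 1 disconnected region.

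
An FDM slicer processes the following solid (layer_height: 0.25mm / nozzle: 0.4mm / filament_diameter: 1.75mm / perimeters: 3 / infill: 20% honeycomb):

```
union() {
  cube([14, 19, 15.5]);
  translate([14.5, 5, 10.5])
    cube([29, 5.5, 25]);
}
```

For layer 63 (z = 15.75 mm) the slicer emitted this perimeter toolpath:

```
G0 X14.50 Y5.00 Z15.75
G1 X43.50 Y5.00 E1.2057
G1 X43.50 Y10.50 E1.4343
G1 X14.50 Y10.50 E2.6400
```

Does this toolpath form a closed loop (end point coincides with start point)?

no

Start point (G0): (14.50, 5.00). End point (last G1): the path does not return to the start — open.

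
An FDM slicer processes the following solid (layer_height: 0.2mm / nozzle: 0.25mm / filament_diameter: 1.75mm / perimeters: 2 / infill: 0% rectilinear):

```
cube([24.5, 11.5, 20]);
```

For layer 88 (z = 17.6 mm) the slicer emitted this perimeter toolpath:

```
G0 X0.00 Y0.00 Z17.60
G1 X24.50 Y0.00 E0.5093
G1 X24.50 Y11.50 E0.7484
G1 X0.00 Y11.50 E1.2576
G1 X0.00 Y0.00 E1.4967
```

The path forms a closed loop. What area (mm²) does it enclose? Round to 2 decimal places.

281.75 mm²

Apply the shoelace formula to the sequence of (X, Y) vertices; enclosed area = 281.75 mm².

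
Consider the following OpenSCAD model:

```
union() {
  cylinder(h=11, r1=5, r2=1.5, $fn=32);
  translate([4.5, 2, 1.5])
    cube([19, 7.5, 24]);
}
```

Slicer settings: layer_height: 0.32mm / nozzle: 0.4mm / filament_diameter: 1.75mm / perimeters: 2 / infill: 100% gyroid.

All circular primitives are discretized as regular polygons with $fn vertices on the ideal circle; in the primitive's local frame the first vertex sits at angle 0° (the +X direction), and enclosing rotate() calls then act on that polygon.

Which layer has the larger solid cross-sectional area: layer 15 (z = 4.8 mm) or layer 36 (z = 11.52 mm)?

Layer 15 (z = 4.8): the cone: at t=0.436 of its height the radius interpolates to r₁+(r₂−r₁)t = 3.473, giving a regular 32-gon of that circumradius (area = (32/2)·3.473²·sin(360°/32) = 37.64 mm²); the cube at (4.5, 2) (footprint 19×7.5) is included at this height (area 142.50 mm²); Taking the union: the 2 present regions are separate (no shared area or edge), so areas and boundary lengths simply add and each stays a separate island — area = 180.14 mm². So its area = 180.14 mm². Layer 36 (z = 11.52): the cone does not reach this height (z outside [0, 11]); the 19×7.5 cube at (4.5, 2) contributes its full rectangle (area 142.50 mm²); Taking the union: only the 19×7.5 cube at (4.5, 2) is present, so the union is just that shape — area = 142.50 mm². So its area = 142.50 mm². Layer 15 is larger (180.14 vs 142.50 mm²).

layer 15 (z = 4.8 mm)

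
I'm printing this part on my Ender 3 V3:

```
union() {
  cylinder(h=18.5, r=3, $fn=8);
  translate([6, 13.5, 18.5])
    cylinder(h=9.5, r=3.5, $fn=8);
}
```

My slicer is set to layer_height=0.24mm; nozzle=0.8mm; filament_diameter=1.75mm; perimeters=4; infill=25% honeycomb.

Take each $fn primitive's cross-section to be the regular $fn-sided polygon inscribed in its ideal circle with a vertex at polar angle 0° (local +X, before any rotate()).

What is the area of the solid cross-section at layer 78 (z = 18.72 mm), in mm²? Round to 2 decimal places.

At z = 18.72 mm: the cylinder is absent (z outside [0, 18.5]); the cylinder at (6, 13.5): section is a regular 8-gon, circumradius r=3.5 (area = (8/2)·3.500²·sin(360°/8) = 34.65 mm²); Merging all regions: only the r=3.5 cylinder at (6, 13.5) is present, so the union is just that shape — area = 34.65 mm². Overall, the cross-section is a single solid region. Net area = 34.65 mm².

34.65 mm²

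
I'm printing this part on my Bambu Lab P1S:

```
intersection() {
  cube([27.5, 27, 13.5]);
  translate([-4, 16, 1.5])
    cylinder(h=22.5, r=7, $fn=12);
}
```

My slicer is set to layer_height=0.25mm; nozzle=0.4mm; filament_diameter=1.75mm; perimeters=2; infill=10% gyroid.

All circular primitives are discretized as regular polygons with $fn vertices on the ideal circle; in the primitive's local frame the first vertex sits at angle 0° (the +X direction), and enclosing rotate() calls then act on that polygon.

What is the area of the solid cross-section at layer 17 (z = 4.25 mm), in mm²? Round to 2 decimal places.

21.97 mm²

At z = 4.25 mm: the 27.5×27 cube contributes its full rectangle (area 742.50 mm²); the r=7 cylinder at (-4, 16) gives a regular 12-gon of circumradius 7 (constant along its height) (area = (12/2)·7.000²·sin(360°/12) = 147.00 mm²); Taking the intersection: the r=7 cylinder at (-4, 16) partially overlaps the 27.5×27 cube; clipping to the common part keeps 21.97 mm² — area = 21.97 mm². Overall, the cross-section is a single solid region. Net area = 21.97 mm².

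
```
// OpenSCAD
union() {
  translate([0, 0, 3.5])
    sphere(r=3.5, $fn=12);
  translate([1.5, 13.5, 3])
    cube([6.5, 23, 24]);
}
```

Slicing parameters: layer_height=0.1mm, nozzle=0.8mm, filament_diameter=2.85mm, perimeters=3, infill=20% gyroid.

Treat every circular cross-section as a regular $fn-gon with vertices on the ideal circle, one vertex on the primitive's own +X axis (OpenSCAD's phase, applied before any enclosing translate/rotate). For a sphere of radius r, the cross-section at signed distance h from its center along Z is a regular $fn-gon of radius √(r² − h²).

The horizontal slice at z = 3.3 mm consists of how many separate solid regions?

At z = 3.3 mm: the sphere: section is a regular 12-gon, circumradius = √(r²−h²) = √(3.5²−0.2²) = 3.494; the cube at (1.5, 13.5) (footprint 6.5×23) is included at this height; Combining (union): the 2 present regions are separate (no shared area or edge), so areas and boundary lengths simply add and each stays a separate island — 2 connected regions. The result has 2 disconnected regions.

2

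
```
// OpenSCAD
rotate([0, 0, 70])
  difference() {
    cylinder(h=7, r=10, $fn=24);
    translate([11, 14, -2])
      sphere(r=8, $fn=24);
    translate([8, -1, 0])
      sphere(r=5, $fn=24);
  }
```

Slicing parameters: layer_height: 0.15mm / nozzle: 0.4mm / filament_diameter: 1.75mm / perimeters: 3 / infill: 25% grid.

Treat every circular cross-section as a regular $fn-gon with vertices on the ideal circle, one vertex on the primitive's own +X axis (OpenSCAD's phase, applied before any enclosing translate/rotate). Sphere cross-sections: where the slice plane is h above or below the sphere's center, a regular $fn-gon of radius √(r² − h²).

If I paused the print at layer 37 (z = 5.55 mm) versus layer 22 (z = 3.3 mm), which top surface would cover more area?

layer 37 (z = 5.55 mm)

Layer 37 (z = 5.55): the cylinder: section is a regular 24-gon, circumradius r=10 (area = (24/2)·10.000²·sin(360°/24) = 310.58 mm²); the r=8 sphere at (11, 14) slices to a regular 24-gon of circumradius 2.645 (√(r²−h²) with h=7.55 from center) (area = (24/2)·2.645²·sin(360°/24) = 21.73 mm²); the sphere at (8, -1) is absent (|z−center|=5.550 > r=5); After the difference (first − rest): starting from the r=10 cylinder (310.58 mm²), the r=8 sphere at (11, 14) misses the remaining region (no effect) — area = 310.58 mm²; (rotated 70° about Z; rotation is an isometry so areas/perimeters/island counts are preserved). So its area = 310.58 mm². Layer 22 (z = 3.3): the cylinder: section is a regular 24-gon, circumradius r=10 (area = (24/2)·10.000²·sin(360°/24) = 310.58 mm²); the r=8 sphere at (11, 14) slices to a regular 24-gon of circumradius 5.992 (√(r²−h²) with h=5.3 from center) (area = (24/2)·5.992²·sin(360°/24) = 111.53 mm²); the r=5 sphere at (8, -1) contributes a regular 24-gon of circumradius √(5²−3.3²) = 3.756 (area = (24/2)·3.756²·sin(360°/24) = 43.82 mm²); Subtracting the remaining from the first: starting from the r=10 cylinder (310.58 mm²), the r=8 sphere at (11, 14) misses the remaining region (no effect); the r=5 sphere at (8, -1) partially overlaps it — only the 33.99 mm² overlap (of its 43.82 mm²) is removed, clipping the outline — area = 276.59 mm²; (whole slice rotated 70° about Z — lengths, areas and connectivity unchanged). So its area = 276.59 mm². Layer 37 is larger (310.58 vs 276.59 mm²).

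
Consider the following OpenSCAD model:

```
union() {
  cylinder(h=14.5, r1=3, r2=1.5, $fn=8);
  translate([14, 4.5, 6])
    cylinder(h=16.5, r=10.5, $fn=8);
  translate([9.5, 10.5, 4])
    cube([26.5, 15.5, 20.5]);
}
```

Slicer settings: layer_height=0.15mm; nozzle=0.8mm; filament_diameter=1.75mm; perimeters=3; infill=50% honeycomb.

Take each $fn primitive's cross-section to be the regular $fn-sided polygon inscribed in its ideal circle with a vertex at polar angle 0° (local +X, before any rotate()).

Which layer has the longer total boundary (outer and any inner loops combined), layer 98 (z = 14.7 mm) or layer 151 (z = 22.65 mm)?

layer 98 (z = 14.7 mm)

Layer 98 (z = 14.7): the cone does not reach this height (z outside [0, 14.5]); the cylinder at (14, 4.5): section is a regular 8-gon, circumradius r=10.5 (perimeter = 2·8·10.500·sin(180°/8) = 64.29 mm); the cube at (9.5, 10.5) (footprint 26.5×15.5) is included at this height (perimeter 84.00 mm); Taking the union: the regions partially overlap (shared area 38.47 mm²), so the edge portions inside another operand are dropped and the merged outline is re-measured after clipping — boundary = 118.69 mm. So its perimeter = 118.69 mm. Layer 151 (z = 22.65): the cone does not reach this height (z outside [0, 14.5]); the cylinder at (14, 4.5) does not reach this height (z outside [6, 22.5]); the 26.5×15.5 cube at (9.5, 10.5) contributes its full rectangle (perimeter 84.00 mm); Taking the union: only the 26.5×15.5 cube at (9.5, 10.5) is present, so the union is just that shape — boundary = 84.00 mm. So its perimeter = 84.00 mm. Layer 98 is larger (118.69 vs 84.00 mm).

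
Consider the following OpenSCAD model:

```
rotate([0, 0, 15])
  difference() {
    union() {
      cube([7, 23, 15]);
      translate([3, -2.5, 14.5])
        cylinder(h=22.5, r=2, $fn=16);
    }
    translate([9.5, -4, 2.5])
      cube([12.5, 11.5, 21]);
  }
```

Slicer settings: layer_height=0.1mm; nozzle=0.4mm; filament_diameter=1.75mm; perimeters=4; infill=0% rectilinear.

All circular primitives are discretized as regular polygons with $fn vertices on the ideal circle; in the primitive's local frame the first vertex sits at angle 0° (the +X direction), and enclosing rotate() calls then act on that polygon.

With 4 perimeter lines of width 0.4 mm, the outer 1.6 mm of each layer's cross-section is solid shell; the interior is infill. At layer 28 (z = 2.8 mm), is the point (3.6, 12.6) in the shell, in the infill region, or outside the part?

At z = 2.8 mm: the 7×23 cube contributes its full rectangle; the cylinder at (3, -2.5) is absent (z outside [14.5, 37]); Merging all regions: only the 7×23 cube is present, so the union is just that shape — 1 connected region; the 12.5×11.5 cube at (9.5, -4) contributes its full rectangle; Subtracting the remaining from the first: starting from the result so far, the 12.5×11.5 cube at (9.5, -4) misses the remaining region (no effect) — 1 connected region; (rotated 15° about Z; rotation is an isometry so areas/perimeters/island counts are preserved). Overall, the cross-section is a single solid region. Undo the 15° rotation: the query point maps to (6.738, 11.239) in the un-rotated model frame. The nearest boundary edge runs (7.00, 23.00)→(7.00, 0.00); distance from the point to it = 0.26 mm. The point is inside the cross-section, 0.26 mm from the nearest boundary — within the 1.6 mm shell band (4 × 0.4).

shell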